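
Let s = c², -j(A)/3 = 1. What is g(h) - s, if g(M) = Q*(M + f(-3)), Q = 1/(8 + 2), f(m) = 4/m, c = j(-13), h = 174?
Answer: 124/15 ≈ 8.2667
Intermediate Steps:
j(A) = -3 (j(A) = -3*1 = -3)
c = -3
Q = ⅒ (Q = 1/10 = ⅒ ≈ 0.10000)
g(M) = -2/15 + M/10 (g(M) = (M + 4/(-3))/10 = (M + 4*(-⅓))/10 = (M - 4/3)/10 = (-4/3 + M)/10 = -2/15 + M/10)
s = 9 (s = (-3)² = 9)
g(h) - s = (-2/15 + (⅒)*174) - 1*9 = (-2/15 + 87/5) - 9 = 259/15 - 9 = 124/15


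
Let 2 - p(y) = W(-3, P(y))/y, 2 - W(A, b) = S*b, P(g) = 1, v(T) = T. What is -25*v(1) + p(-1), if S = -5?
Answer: -16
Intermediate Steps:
W(A, b) = 2 + 5*b (W(A, b) = 2 - (-5)*b = 2 + 5*b)
p(y) = 2 - 7/y (p(y) = 2 - (2 + 5*1)/y = 2 - (2 + 5)/y = 2 - 7/y)
-25*v(1) + p(-1) = -25*1 + (2 - 7/(-1)) = -25 + (2 - 7*(-1)) = -25 + (2 + 7) = -25 + 9 = -16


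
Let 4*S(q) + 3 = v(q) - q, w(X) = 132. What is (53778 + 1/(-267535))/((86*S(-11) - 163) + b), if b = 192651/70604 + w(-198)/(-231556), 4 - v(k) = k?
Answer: 58804506103832776924/365467570366377735 ≈ 160.90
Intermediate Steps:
v(k) = 4 - k
b = 11150043807/4087194956 (b = 192651/70604 + 132/(-231556) = 192651*(1/70604) + 132*(-1/231556) = 192651/70604 - 33/57889 = 11150043807/4087194956 ≈ 2.7280)
S(q) = ¼ - q/2 (S(q) = -¾ + ((4 - q) - q)/4 = -¾ + (4 - 2*q)/4 = -¾ + (1 - q/2) = ¼ - q/2)
(53778 + 1/(-267535))/((86*S(-11) - 163) + b) = (53778 + 1/(-267535))/((86*(¼ - ½*(-11)) - 163) + 11150043807/4087194956) = (53778 - 1/267535)/((86*(¼ + 11/2) - 163) + 11150043807/4087194956) = 14387497229/(267535*((86*(23/4) - 163) + 11150043807/4087194956)) = 14387497229/(267535*((989/2 - 163) + 11150043807/4087194956)) = 14387497229/(267535*(663/2 + 11150043807/4087194956)) = 14387497229/(267535*(1366055171721/4087194956)) = (14387497229/267535)*(4087194956/1366055171721) = 58804506103832776924/365467570366377735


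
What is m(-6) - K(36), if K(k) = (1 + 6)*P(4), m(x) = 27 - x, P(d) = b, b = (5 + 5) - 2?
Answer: -23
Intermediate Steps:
b = 8 (b = 10 - 2 = 8)
P(d) = 8
K(k) = 56 (K(k) = (1 + 6)*8 = 7*8 = 56)
m(-6) - K(36) = (27 - 1*(-6)) - 1*56 = (27 + 6) - 56 = 33 - 56 = -23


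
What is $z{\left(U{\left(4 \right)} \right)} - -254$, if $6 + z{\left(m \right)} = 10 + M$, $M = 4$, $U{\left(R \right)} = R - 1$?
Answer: $262$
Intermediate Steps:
$U{\left(R \right)} = -1 + R$
$z{\left(m \right)} = 8$ ($z{\left(m \right)} = -6 + \left(10 + 4\right) = -6 + 14 = 8$)
$z{\left(U{\left(4 \right)} \right)} - -254 = 8 - -254 = 8 + 254 = 262$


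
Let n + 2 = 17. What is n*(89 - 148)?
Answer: -885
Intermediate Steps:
n = 15 (n = -2 + 17 = 15)
n*(89 - 148) = 15*(89 - 148) = 15*(-59) = -885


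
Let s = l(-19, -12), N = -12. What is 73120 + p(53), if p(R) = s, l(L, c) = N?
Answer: 73108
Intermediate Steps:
l(L, c) = -12
s = -12
p(R) = -12
73120 + p(53) = 73120 - 12 = 73108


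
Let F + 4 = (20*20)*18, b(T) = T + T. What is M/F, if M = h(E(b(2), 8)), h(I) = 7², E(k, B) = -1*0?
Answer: 7/1028 ≈ 0.0068093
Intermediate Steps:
b(T) = 2*T
E(k, B) = 0
h(I) = 49
F = 7196 (F = -4 + (20*20)*18 = -4 + 400*18 = -4 + 7200 = 7196)
M = 49
M/F = 49/7196 = 49*(1/7196) = 7/1028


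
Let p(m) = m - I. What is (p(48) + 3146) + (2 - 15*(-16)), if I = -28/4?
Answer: 3443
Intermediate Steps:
I = -7 (I = -28*1/4 = -7)
p(m) = 7 + m (p(m) = m - 1*(-7) = m + 7 = 7 + m)
(p(48) + 3146) + (2 - 15*(-16)) = ((7 + 48) + 3146) + (2 - 15*(-16)) = (55 + 3146) + (2 + 240) = 3201 + 242 = 3443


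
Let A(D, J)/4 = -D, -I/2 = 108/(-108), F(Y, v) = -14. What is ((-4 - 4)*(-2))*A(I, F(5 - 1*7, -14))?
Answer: -128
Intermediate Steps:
I = 2 (I = -216/(-108) = -216*(-1)/108 = -2*(-1) = 2)
A(D, J) = -4*D (A(D, J) = 4*(-D) = -4*D)
((-4 - 4)*(-2))*A(I, F(5 - 1*7, -14)) = ((-4 - 4)*(-2))*(-4*2) = -8*(-2)*(-8) = 16*(-8) = -128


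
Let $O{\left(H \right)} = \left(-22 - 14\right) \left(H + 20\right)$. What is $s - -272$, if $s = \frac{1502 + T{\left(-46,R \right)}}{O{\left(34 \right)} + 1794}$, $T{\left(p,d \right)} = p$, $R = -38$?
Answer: $\frac{19672}{75} \approx 262.29$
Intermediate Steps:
$O{\left(H \right)} = -720 - 36 H$ ($O{\left(H \right)} = - 36 \left(20 + H\right) = -720 - 36 H$)
$s = - \frac{728}{75}$ ($s = \frac{1502 - 46}{\left(-720 - 1224\right) + 1794} = \frac{1456}{\left(-720 - 1224\right) + 1794} = \frac{1456}{-1944 + 1794} = \frac{1456}{-150} = 1456 \left(- \frac{1}{150}\right) = - \frac{728}{75} \approx -9.7067$)
$s - -272 = - \frac{728}{75} - -272 = - \frac{728}{75} + 272 = \frac{19672}{75}$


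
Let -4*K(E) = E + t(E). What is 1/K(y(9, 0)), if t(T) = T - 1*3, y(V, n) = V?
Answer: -4/15 ≈ -0.26667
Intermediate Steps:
t(T) = -3 + T (t(T) = T - 3 = -3 + T)
K(E) = ¾ - E/2 (K(E) = -(E + (-3 + E))/4 = -(-3 + 2*E)/4 = ¾ - E/2)
1/K(y(9, 0)) = 1/(¾ - ½*9) = 1/(¾ - 9/2) = 1/(-15/4) = -4/15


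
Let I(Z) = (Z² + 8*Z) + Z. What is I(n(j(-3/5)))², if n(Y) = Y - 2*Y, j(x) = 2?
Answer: 196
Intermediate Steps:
n(Y) = -Y
I(Z) = Z² + 9*Z
I(n(j(-3/5)))² = ((-1*2)*(9 - 1*2))² = (-2*(9 - 2))² = (-2*7)² = (-14)² = 196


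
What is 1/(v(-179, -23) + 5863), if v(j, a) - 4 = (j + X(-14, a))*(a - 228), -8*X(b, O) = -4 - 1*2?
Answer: 4/202431 ≈ 1.9760e-5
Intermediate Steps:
X(b, O) = ¾ (X(b, O) = -(-4 - 1*2)/8 = -(-4 - 2)/8 = -⅛*(-6) = ¾)
v(j, a) = 4 + (-228 + a)*(¾ + j) (v(j, a) = 4 + (j + ¾)*(a - 228) = 4 + (¾ + j)*(-228 + a) = 4 + (-228 + a)*(¾ + j))
1/(v(-179, -23) + 5863) = 1/((-167 - 228*(-179) + (¾)*(-23) - 23*(-179)) + 5863) = 1/((-167 + 40812 - 69/4 + 4117) + 5863) = 1/(178979/4 + 5863) = 1/(202431/4) = 4/202431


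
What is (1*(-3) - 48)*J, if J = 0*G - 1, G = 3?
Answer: 51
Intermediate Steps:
J = -1 (J = 0*3 - 1 = 0 - 1 = -1)
(1*(-3) - 48)*J = (1*(-3) - 48)*(-1) = (-3 - 48)*(-1) = -51*(-1) = 51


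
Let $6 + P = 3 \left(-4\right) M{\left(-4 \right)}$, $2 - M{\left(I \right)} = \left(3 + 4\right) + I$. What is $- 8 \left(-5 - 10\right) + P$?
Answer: $126$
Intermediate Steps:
$M{\left(I \right)} = -5 - I$ ($M{\left(I \right)} = 2 - \left(\left(3 + 4\right) + I\right) = 2 - \left(7 + I\right) = -5 - I$)
$P = 6$ ($P = -6 + 3 \left(-4\right) \left(-5 - -4\right) = -6 - 12 \left(-5 + 4\right) = -6 - -12 = -6 + 12 = 6$)
$- 8 \left(-5 - 10\right) + P = - 8 \left(-5 - 10\right) + 6 = \left(-8\right) \left(-15\right) + 6 = 120 + 6 = 126$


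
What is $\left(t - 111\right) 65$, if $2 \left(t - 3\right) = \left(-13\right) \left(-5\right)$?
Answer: $- \frac{9815}{2} \approx -4907.5$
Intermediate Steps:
$t = \frac{71}{2}$ ($t = 3 + \frac{\left(-13\right) \left(-5\right)}{2} = 3 + \frac{1}{2} \cdot 65 = 3 + \frac{65}{2} = \frac{71}{2} \approx 35.5$)
$\left(t - 111\right) 65 = \left(\frac{71}{2} - 111\right) 65 = \left(- \frac{151}{2}\right) 65 = - \frac{9815}{2}$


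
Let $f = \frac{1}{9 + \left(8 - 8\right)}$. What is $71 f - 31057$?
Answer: $- \frac{279442}{9} \approx -31049.0$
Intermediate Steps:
$f = \frac{1}{9}$ ($f = \frac{1}{9 + \left(8 - 8\right)} = \frac{1}{9 + 0} = \frac{1}{9} \approx 0.11111$)
$71 f - 31057 = 71 \cdot \frac{1}{9} - 31057 = \frac{71}{9} - 31057 = - \frac{279442}{9}$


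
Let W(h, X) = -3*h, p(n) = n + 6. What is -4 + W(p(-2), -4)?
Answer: -16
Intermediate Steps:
p(n) = 6 + n
-4 + W(p(-2), -4) = -4 - 3*(6 - 2) = -4 - 3*4 = -4 - 12 = -16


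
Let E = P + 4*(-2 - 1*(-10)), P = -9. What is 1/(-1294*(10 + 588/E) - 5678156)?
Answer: -23/131656080 ≈ -1.7470e-7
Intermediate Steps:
E = 23 (E = -9 + 4*(-2 - 1*(-10)) = -9 + 4*(-2 + 10) = -9 + 4*8 = -9 + 32 = 23)
1/(-1294*(10 + 588/E) - 5678156) = 1/(-1294*(10 + 588/23) - 5678156) = 1/(-1294*818/23 - 5678156) = 1/(-1058492/23 - 5678156) = 1/(-131656080/23) = -23/131656080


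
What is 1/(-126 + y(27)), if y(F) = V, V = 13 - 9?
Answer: -1/122 ≈ -0.0081967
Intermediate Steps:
V = 4
y(F) = 4
1/(-126 + y(27)) = 1/(-126 + 4) = 1/(-122) = -1/122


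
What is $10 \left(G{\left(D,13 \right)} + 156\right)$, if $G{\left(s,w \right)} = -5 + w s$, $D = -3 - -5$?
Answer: $1770$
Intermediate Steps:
$D = 2$ ($D = -3 + 5 = 2$)
$G{\left(s,w \right)} = -5 + s w$
$10 \left(G{\left(D,13 \right)} + 156\right) = 10 \left(\left(-5 + 2 \cdot 13\right) + 156\right) = 10 \left(\left(-5 + 26\right) + 156\right) = 10 \left(21 + 156\right) = 10 \cdot 177 = 1770$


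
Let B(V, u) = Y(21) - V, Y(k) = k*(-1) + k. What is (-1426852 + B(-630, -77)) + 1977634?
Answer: 551412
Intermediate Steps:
Y(k) = 0 (Y(k) = -k + k = 0)
B(V, u) = -V (B(V, u) = 0 - V = -V)
(-1426852 + B(-630, -77)) + 1977634 = (-1426852 - 1*(-630)) + 1977634 = (-1426852 + 630) + 1977634 = -1426222 + 1977634 = 551412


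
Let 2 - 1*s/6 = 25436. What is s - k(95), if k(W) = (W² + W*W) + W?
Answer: -170749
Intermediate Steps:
s = -152604 (s = 12 - 6*25436 = 12 - 152616 = -152604)
k(W) = W + 2*W² (k(W) = (W² + W²) + W = 2*W² + W = W + 2*W²)
s - k(95) = -152604 - 95*(1 + 2*95) = -152604 - 95*(1 + 190) = -152604 - 95*191 = -152604 - 1*18145 = -152604 - 18145 = -170749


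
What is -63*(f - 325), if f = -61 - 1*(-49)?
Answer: 21231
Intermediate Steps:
f = -12 (f = -61 + 49 = -12)
-63*(f - 325) = -63*(-12 - 325) = -63*(-337) = 21231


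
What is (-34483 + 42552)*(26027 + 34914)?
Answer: 491732929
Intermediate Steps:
(-34483 + 42552)*(26027 + 34914) = 8069*60941 = 491732929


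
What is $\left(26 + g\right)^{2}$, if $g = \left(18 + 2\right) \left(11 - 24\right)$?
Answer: $54756$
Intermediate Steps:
$g = -260$ ($g = 20 \left(-13\right) = -260$)
$\left(26 + g\right)^{2} = \left(26 - 260\right)^{2} = \left(-234\right)^{2} = 54756$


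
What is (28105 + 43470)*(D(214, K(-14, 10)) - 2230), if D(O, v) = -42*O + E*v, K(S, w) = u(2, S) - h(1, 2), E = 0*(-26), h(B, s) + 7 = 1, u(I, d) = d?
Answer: -802928350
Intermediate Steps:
h(B, s) = -6 (h(B, s) = -7 + 1 = -6)
E = 0
K(S, w) = 6 + S (K(S, w) = S - 1*(-6) = S + 6 = 6 + S)
D(O, v) = -42*O (D(O, v) = -42*O + 0*v = -42*O + 0 = -42*O)
(28105 + 43470)*(D(214, K(-14, 10)) - 2230) = (28105 + 43470)*(-42*214 - 2230) = 71575*(-8988 - 2230) = 71575*(-11218) = -802928350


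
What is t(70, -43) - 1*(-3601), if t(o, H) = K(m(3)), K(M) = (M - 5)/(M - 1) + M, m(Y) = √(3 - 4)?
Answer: 3604 + 3*I ≈ 3604.0 + 3.0*I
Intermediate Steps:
m(Y) = I (m(Y) = √(-1) = I)
K(M) = M + (-5 + M)/(-1 + M) (K(M) = (-5 + M)/(-1 + M) + M = M + (-5 + M)/(-1 + M))
t(o, H) = -3*(-1 - I) (t(o, H) = (-5 + I²)/(-1 + I) = ((-1 - I)/2)*(-5 - 1) = ((-1 - I)/2)*(-6) = -3*(-1 - I))
t(70, -43) - 1*(-3601) = (3 + 3*I) - 1*(-3601) = (3 + 3*I) + 3601 = 3604 + 3*I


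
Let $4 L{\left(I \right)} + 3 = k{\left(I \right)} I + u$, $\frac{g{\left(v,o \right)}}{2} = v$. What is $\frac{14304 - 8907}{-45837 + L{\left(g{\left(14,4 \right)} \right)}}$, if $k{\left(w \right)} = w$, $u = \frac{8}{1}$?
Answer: $- \frac{7196}{60853} \approx -0.11825$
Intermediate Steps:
$g{\left(v,o \right)} = 2 v$
$u = 8$ ($u = 8 \cdot 1 = 8$)
$L{\left(I \right)} = \frac{5}{4} + \frac{I^{2}}{4}$ ($L{\left(I \right)} = - \frac{3}{4} + \frac{I I + 8}{4} = - \frac{3}{4} + \frac{I^{2} + 8}{4} = - \frac{3}{4} + \frac{8 + I^{2}}{4} = - \frac{3}{4} + \left(2 + \frac{I^{2}}{4}\right) = \frac{5}{4} + \frac{I^{2}}{4}$)
$\frac{14304 - 8907}{-45837 + L{\left(g{\left(14,4 \right)} \right)}} = \frac{14304 - 8907}{-45837 + \left(\frac{5}{4} + \frac{\left(2 \cdot 14\right)^{2}}{4}\right)} = \frac{5397}{-45837 + \left(\frac{5}{4} + \frac{28^{2}}{4}\right)} = \frac{5397}{-45837 + \left(\frac{5}{4} + \frac{1}{4} \cdot 784\right)} = \frac{5397}{-45837 + \left(\frac{5}{4} + 196\right)} = \frac{5397}{-45837 + \frac{789}{4}} = \frac{5397}{- \frac{182559}{4}} = 5397 \left(- \frac{4}{182559}\right) = - \frac{7196}{60853}$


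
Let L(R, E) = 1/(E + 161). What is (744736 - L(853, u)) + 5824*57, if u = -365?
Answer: 219647617/204 ≈ 1.0767e+6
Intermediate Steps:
L(R, E) = 1/(161 + E)
(744736 - L(853, u)) + 5824*57 = (744736 - 1/(161 - 365)) + 5824*57 = (744736 - 1/(-204)) + 331968 = (744736 - 1*(-1/204)) + 331968 = (744736 + 1/204) + 331968 = 151926145/204 + 331968 = 219647617/204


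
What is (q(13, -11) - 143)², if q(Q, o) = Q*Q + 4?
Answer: 900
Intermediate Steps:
q(Q, o) = 4 + Q² (q(Q, o) = Q² + 4 = 4 + Q²)
(q(13, -11) - 143)² = ((4 + 13²) - 143)² = ((4 + 169) - 143)² = (173 - 143)² = 30² = 900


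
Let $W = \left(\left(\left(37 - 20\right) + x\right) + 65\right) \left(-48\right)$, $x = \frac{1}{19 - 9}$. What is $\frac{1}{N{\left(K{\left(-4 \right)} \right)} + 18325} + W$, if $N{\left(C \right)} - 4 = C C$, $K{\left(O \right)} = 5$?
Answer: $- \frac{361647211}{91770} \approx -3940.8$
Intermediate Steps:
$x = \frac{1}{10} \approx 0.1$
$N{\left(C \right)} = 4 + C^{2}$ ($N{\left(C \right)} = 4 + C C = 4 + C^{2}$)
$W = - \frac{19704}{5}$ ($W = \left(\left(\left(37 - 20\right) + \frac{1}{10}\right) + 65\right) \left(-48\right) = \left(\left(17 + \frac{1}{10}\right) + 65\right) \left(-48\right) = \left(\frac{171}{10} + 65\right) \left(-48\right) = \frac{821}{10} \left(-48\right) = - \frac{19704}{5} \approx -3940.8$)
$\frac{1}{N{\left(K{\left(-4 \right)} \right)} + 18325} + W = \frac{1}{\left(4 + 5^{2}\right) + 18325} - \frac{19704}{5} = \frac{1}{\left(4 + 25\right) + 18325} - \frac{19704}{5} = \frac{1}{29 + 18325} - \frac{19704}{5} = \frac{1}{18354} - \frac{19704}{5} = - \frac{361647211}{91770}$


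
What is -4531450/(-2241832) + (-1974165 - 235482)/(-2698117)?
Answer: 8590019816477/3024362515172 ≈ 2.8403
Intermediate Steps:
-4531450/(-2241832) + (-1974165 - 235482)/(-2698117) = -4531450*(-1/2241832) - 2209647*(-1/2698117) = 2265725/1120916 + 2209647/2698117 = 8590019816477/3024362515172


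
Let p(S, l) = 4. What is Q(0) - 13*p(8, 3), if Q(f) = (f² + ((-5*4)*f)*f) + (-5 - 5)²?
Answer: 48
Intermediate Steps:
Q(f) = 100 - 19*f² (Q(f) = (f² + (-20*f)*f) + (-10)² = (f² - 20*f²) + 100 = -19*f² + 100 = 100 - 19*f²)
Q(0) - 13*p(8, 3) = (100 - 19*0²) - 13*4 = (100 - 19*0) - 52 = (100 + 0) - 52 = 100 - 52 = 48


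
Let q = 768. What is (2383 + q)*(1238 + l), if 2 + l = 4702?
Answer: 18710638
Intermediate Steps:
l = 4700 (l = -2 + 4702 = 4700)
(2383 + q)*(1238 + l) = (2383 + 768)*(1238 + 4700) = 3151*5938 = 18710638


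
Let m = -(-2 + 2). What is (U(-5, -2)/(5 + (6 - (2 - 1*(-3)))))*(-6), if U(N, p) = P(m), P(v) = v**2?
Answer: 0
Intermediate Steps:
m = 0 (m = -1*0 = 0)
U(N, p) = 0 (U(N, p) = 0**2 = 0)
(U(-5, -2)/(5 + (6 - (2 - 1*(-3)))))*(-6) = (0/(5 + (6 - (2 - 1*(-3)))))*(-6) = (0/(5 + (6 - (2 + 3))))*(-6) = (0/(5 + (6 - 1*5)))*(-6) = (0/(5 + (6 - 5)))*(-6) = (0/(5 + 1))*(-6) = (0/6)*(-6) = ((1/6)*0)*(-6) = 0*(-6) = 0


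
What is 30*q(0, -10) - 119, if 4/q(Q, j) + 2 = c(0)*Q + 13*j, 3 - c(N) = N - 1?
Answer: -1319/11 ≈ -119.91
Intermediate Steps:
c(N) = 4 - N (c(N) = 3 - (N - 1) = 3 - (-1 + N) = 3 + (1 - N) = 4 - N)
q(Q, j) = 4/(-2 + 4*Q + 13*j) (q(Q, j) = 4/(-2 + ((4 - 1*0)*Q + 13*j)) = 4/(-2 + ((4 + 0)*Q + 13*j)) = 4/(-2 + (4*Q + 13*j)) = 4/(-2 + 4*Q + 13*j))
30*q(0, -10) - 119 = 30*(4/(-2 + 4*0 + 13*(-10))) - 119 = 30*(4/(-2 + 0 - 130)) - 119 = 30*(4/(-132)) - 119 = 30*(4*(-1/132)) - 119 = 30*(-1/33) - 119 = -10/11 - 119 = -1319/11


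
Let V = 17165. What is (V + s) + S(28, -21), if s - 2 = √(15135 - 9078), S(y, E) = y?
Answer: 17195 + 3*√673 ≈ 17273.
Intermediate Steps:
s = 2 + 3*√673 (s = 2 + √(15135 - 9078) = 2 + √6057 = 2 + 3*√673 ≈ 79.827)
(V + s) + S(28, -21) = (17165 + (2 + 3*√673)) + 28 = (17167 + 3*√673) + 28 = 17195 + 3*√673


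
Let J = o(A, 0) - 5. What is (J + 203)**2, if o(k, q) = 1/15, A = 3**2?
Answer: 8826841/225 ≈ 39230.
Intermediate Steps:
A = 9
o(k, q) = 1/15
J = -74/15 (J = 1/15 - 5 = -74/15 ≈ -4.9333)
(J + 203)**2 = (-74/15 + 203)**2 = (2971/15)**2 = 8826841/225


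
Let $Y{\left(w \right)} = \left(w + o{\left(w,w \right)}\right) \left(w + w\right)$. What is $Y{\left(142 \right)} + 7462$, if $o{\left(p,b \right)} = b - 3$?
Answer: $87266$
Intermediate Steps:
$o{\left(p,b \right)} = -3 + b$
$Y{\left(w \right)} = 2 w \left(-3 + 2 w\right)$ ($Y{\left(w \right)} = \left(w + \left(-3 + w\right)\right) \left(w + w\right) = \left(-3 + 2 w\right) 2 w = 2 w \left(-3 + 2 w\right)$)
$Y{\left(142 \right)} + 7462 = 2 \cdot 142 \left(-3 + 2 \cdot 142\right) + 7462 = 2 \cdot 142 \left(-3 + 284\right) + 7462 = 2 \cdot 142 \cdot 281 + 7462 = 79804 + 7462 = 87266$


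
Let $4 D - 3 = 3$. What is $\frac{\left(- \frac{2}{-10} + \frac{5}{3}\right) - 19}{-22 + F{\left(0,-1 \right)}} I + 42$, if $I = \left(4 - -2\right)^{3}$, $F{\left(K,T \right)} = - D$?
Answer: $\frac{46878}{235} \approx 199.48$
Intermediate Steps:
$D = \frac{3}{2}$ ($D = \frac{3}{4} + \frac{1}{4} \cdot 3 = \frac{3}{4} + \frac{3}{4} = \frac{3}{2} \approx 1.5$)
$F{\left(K,T \right)} = - \frac{3}{2}$ ($F{\left(K,T \right)} = \left(-1\right) \frac{3}{2} = - \frac{3}{2}$)
$I = 216$ ($I = \left(4 + 2\right)^{3} = 6^{3} = 216$)
$\frac{\left(- \frac{2}{-10} + \frac{5}{3}\right) - 19}{-22 + F{\left(0,-1 \right)}} I + 42 = \frac{\left(- \frac{2}{-10} + \frac{5}{3}\right) - 19}{-22 - \frac{3}{2}} \cdot 216 + 42 = \frac{\left(\left(-2\right) \left(- \frac{1}{10}\right) + 5 \cdot \frac{1}{3}\right) - 19}{- \frac{47}{2}} \cdot 216 + 42 = \left(\left(\frac{1}{5} + \frac{5}{3}\right) - 19\right) \left(- \frac{2}{47}\right) 216 + 42 = \left(\frac{28}{15} - 19\right) \left(- \frac{2}{47}\right) 216 + 42 = \left(- \frac{257}{15}\right) \left(- \frac{2}{47}\right) 216 + 42 = \frac{514}{705} \cdot 216 + 42 = \frac{37008}{235} + 42 = \frac{46878}{235}$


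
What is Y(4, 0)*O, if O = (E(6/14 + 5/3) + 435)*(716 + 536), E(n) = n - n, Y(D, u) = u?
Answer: 0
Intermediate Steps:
E(n) = 0
O = 544620 (O = (0 + 435)*(716 + 536) = 435*1252 = 544620)
Y(4, 0)*O = 0*544620 = 0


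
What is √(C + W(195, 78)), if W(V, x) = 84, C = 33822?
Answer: √33906 ≈ 184.14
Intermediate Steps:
√(C + W(195, 78)) = √(33822 + 84) = √33906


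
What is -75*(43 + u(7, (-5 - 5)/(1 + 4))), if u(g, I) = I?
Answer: -3075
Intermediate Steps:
-75*(43 + u(7, (-5 - 5)/(1 + 4))) = -75*(43 + (-5 - 5)/(1 + 4)) = -75*(43 - 10/5) = -75*(43 - 10*⅕) = -75*(43 - 2) = -75*41 = -3075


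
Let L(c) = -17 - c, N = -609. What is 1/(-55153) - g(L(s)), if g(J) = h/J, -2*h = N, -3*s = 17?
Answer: 100764463/3750404 ≈ 26.868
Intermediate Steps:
s = -17/3 (s = -⅓*17 = -17/3 ≈ -5.6667)
h = 609/2 (h = -½*(-609) = 609/2 ≈ 304.50)
g(J) = 609/(2*J)
1/(-55153) - g(L(s)) = 1/(-55153) - 609/(2*(-17 - 1*(-17/3))) = -1/55153 - 609/(2*(-17 + 17/3)) = -1/55153 - 609/(2*(-34/3)) = -1/55153 - 609*(-3)/(2*34) = -1/55153 - 1*(-1827/68) = -1/55153 + 1827/68 = 100764463/3750404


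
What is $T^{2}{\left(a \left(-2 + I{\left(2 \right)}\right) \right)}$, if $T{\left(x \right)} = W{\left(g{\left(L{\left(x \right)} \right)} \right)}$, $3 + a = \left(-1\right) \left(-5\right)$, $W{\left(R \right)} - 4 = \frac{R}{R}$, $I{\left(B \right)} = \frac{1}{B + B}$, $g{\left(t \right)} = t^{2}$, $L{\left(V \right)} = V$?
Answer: $25$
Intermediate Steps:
$I{\left(B \right)} = \frac{1}{2 B}$
$W{\left(R \right)} = 5$ ($W{\left(R \right)} = 4 + \frac{R}{R} = 4 + 1 = 5$)
$a = 2$ ($a = -3 - -5 = -3 + 5 = 2$)
$T{\left(x \right)} = 5$
$T^{2}{\left(a \left(-2 + I{\left(2 \right)}\right) \right)} = 5^{2} = 25$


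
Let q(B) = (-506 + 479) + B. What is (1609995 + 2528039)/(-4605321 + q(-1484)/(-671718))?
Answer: -2779591922412/3093477009967 ≈ -0.89853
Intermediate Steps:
q(B) = -27 + B
(1609995 + 2528039)/(-4605321 + q(-1484)/(-671718)) = (1609995 + 2528039)/(-4605321 + (-27 - 1484)/(-671718)) = 4138034/(-4605321 - 1511*(-1/671718)) = 4138034/(-4605321 + 1511/671718) = 4138034/(-3093477009967/671718) = 4138034*(-671718/3093477009967) = -2779591922412/3093477009967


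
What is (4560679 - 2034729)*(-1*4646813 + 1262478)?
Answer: -8548660993250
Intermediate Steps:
(4560679 - 2034729)*(-1*4646813 + 1262478) = 2525950*(-4646813 + 1262478) = 2525950*(-3384335) = -8548660993250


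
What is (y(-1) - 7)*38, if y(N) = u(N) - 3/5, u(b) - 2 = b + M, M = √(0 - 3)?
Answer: -1254/5 + 38*I*√3 ≈ -250.8 + 65.818*I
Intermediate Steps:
M = I*√3 (M = √(-3) = I*√3 ≈ 1.732*I)
u(b) = 2 + b + I*√3 (u(b) = 2 + (b + I*√3) = 2 + b + I*√3)
y(N) = 7/5 + N + I*√3 (y(N) = (2 + N + I*√3) - 3/5 = (2 + N + I*√3) - 3*⅕ = (2 + N + I*√3) - ⅗ = 7/5 + N + I*√3)
(y(-1) - 7)*38 = ((7/5 - 1 + I*√3) - 7)*38 = ((⅖ + I*√3) - 7)*38 = (-33/5 + I*√3)*38 = -1254/5 + 38*I*√3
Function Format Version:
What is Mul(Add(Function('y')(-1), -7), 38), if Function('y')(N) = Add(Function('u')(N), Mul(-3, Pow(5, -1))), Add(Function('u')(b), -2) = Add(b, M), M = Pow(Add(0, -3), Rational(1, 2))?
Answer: Add(Rational(-1254, 5), Mul(38, I, Pow(3, Rational(1, 2)))) ≈ Add(-250.80, Mul(65.818, I))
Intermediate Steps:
M = Mul(I, Pow(3, Rational(1, 2))) (M = Pow(-3, Rational(1, 2)) = Mul(I, Pow(3, Rational(1, 2))) ≈ Mul(1.7320, I))
Function('u')(b) = Add(2, b, Mul(I, Pow(3, Rational(1, 2)))) (Function('u')(b) = Add(2, Add(b, Mul(I, Pow(3, Rational(1, 2))))) = Add(2, b, Mul(I, Pow(3, Rational(1, 2)))))
Function('y')(N) = Add(Rational(7, 5), N, Mul(I, Pow(3, Rational(1, 2)))) (Function('y')(N) = Add(Add(2, N, Mul(I, Pow(3, Rational(1, 2)))), Mul(-3, Pow(5, -1))) = Add(Add(2, N, Mul(I, Pow(3, Rational(1, 2)))), Mul(-3, Rational(1, 5))) = Add(Add(2, N, Mul(I, Pow(3, Rational(1, 2)))), Rational(-3, 5)) = Add(Rational(7, 5), N, Mul(I, Pow(3, Rational(1, 2)))))
Mul(Add(Function('y')(-1), -7), 38) = Mul(Add(Add(Rational(7, 5), -1, Mul(I, Pow(3, Rational(1, 2)))), -7), 38) = Mul(Add(Add(Rational(2, 5), Mul(I, Pow(3, Rational(1, 2)))), -7), 38) = Mul(Add(Rational(-33, 5), Mul(I, Pow(3, Rational(1, 2)))), 38) = Add(Rational(-1254, 5), Mul(38, I, Pow(3, Rational(1, 2))))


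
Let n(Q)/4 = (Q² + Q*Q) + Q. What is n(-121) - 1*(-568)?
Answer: 117212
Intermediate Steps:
n(Q) = 4*Q + 8*Q² (n(Q) = 4*((Q² + Q*Q) + Q) = 4*((Q² + Q²) + Q) = 4*(2*Q² + Q) = 4*(Q + 2*Q²) = 4*Q + 8*Q²)
n(-121) - 1*(-568) = 4*(-121)*(1 + 2*(-121)) - 1*(-568) = 4*(-121)*(1 - 242) + 568 = 4*(-121)*(-241) + 568 = 116644 + 568 = 117212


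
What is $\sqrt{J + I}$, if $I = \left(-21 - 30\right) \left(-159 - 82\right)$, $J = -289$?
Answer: $\sqrt{12002} \approx 109.55$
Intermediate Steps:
$I = 12291$ ($I = \left(-51\right) \left(-241\right) = 12291$)
$\sqrt{J + I} = \sqrt{-289 + 12291} = \sqrt{12002}$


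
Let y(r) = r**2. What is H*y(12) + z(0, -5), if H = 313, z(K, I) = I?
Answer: 45067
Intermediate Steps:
H*y(12) + z(0, -5) = 313*12**2 - 5 = 313*144 - 5 = 45072 - 5 = 45067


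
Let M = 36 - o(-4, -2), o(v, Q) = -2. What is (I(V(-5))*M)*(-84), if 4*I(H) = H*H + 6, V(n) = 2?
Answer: -7980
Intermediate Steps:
I(H) = 3/2 + H²/4 (I(H) = (H*H + 6)/4 = (H² + 6)/4 = (6 + H²)/4 = 3/2 + H²/4)
M = 38 (M = 36 - 1*(-2) = 36 + 2 = 38)
(I(V(-5))*M)*(-84) = ((3/2 + (¼)*2²)*38)*(-84) = ((3/2 + (¼)*4)*38)*(-84) = ((3/2 + 1)*38)*(-84) = ((5/2)*38)*(-84) = 95*(-84) = -7980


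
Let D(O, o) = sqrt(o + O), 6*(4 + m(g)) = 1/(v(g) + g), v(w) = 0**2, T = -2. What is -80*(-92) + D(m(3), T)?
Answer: 7360 + I*sqrt(214)/6 ≈ 7360.0 + 2.4381*I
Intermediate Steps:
v(w) = 0
m(g) = -4 + 1/(6*g) (m(g) = -4 + 1/(6*(0 + g)) = -4 + 1/(6*g))
D(O, o) = sqrt(O + o)
-80*(-92) + D(m(3), T) = -80*(-92) + sqrt((-4 + (1/6)/3) - 2) = 7360 + sqrt((-4 + (1/6)*(1/3)) - 2) = 7360 + sqrt((-4 + 1/18) - 2) = 7360 + sqrt(-71/18 - 2) = 7360 + sqrt(-107/18) = 7360 + I*sqrt(214)/6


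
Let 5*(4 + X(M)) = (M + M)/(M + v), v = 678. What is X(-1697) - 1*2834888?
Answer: -14443771346/5095 ≈ -2.8349e+6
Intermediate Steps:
X(M) = -4 + 2*M/(5*(678 + M)) (X(M) = -4 + ((M + M)/(M + 678))/5 = -4 + ((2*M)/(678 + M))/5 = -4 + (2*M/(678 + M))/5 = -4 + 2*M/(5*(678 + M)))
X(-1697) - 1*2834888 = 6*(-2260 - 3*(-1697))/(5*(678 - 1697)) - 1*2834888 = (6/5)*(-2260 + 5091)/(-1019) - 2834888 = (6/5)*(-1/1019)*2831 - 2834888 = -16986/5095 - 2834888 = -14443771346/5095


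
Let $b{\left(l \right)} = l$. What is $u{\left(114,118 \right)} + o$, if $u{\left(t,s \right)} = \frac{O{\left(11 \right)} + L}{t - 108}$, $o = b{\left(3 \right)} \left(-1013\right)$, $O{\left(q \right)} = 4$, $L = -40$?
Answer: $-3045$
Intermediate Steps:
$o = -3039$ ($o = 3 \left(-1013\right) = -3039$)
$u{\left(t,s \right)} = - \frac{36}{-108 + t}$ ($u{\left(t,s \right)} = \frac{4 - 40}{t - 108} = - \frac{36}{-108 + t}$)
$u{\left(114,118 \right)} + o = - \frac{36}{-108 + 114} - 3039 = - \frac{36}{6} - 3039 = \left(-36\right) \frac{1}{6} - 3039 = -6 - 3039 = -3045$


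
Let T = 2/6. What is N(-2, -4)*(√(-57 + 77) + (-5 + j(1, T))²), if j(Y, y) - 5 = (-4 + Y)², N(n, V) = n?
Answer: -162 - 4*√5 ≈ -170.94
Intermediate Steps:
T = ⅓ (T = 2*(⅙) = ⅓ ≈ 0.33333)
j(Y, y) = 5 + (-4 + Y)²
N(-2, -4)*(√(-57 + 77) + (-5 + j(1, T))²) = -2*(√(-57 + 77) + (-5 + (5 + (-4 + 1)²))²) = -2*(√20 + (-5 + (5 + (-3)²))²) = -2*(2*√5 + (-5 + (5 + 9))²) = -2*(2*√5 + (-5 + 14)²) = -2*(2*√5 + 9²) = -2*(2*√5 + 81) = -2*(81 + 2*√5) = -162 - 4*√5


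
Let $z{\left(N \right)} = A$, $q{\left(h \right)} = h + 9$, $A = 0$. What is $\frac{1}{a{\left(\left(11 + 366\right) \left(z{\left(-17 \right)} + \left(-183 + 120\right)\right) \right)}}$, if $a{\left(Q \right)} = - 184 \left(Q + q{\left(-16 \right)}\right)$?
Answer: $\frac{1}{4371472} \approx 2.2876 \cdot 10^{-7}$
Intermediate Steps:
$q{\left(h \right)} = 9 + h$
$z{\left(N \right)} = 0$
$a{\left(Q \right)} = 1288 - 184 Q$ ($a{\left(Q \right)} = - 184 \left(Q + \left(9 - 16\right)\right) = - 184 \left(Q - 7\right) = - 184 \left(-7 + Q\right) = 1288 - 184 Q$)
$\frac{1}{a{\left(\left(11 + 366\right) \left(z{\left(-17 \right)} + \left(-183 + 120\right)\right) \right)}} = \frac{1}{1288 - 184 \left(11 + 366\right) \left(0 + \left(-183 + 120\right)\right)} = \frac{1}{1288 - 184 \cdot 377 \left(0 - 63\right)} = \frac{1}{1288 - 184 \cdot 377 \left(-63\right)} = \frac{1}{1288 - -4370184} = \frac{1}{1288 + 4370184} = \frac{1}{4371472}$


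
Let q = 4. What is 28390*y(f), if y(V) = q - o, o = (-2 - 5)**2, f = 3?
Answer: -1277550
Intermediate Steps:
o = 49 (o = (-7)**2 = 49)
y(V) = -45 (y(V) = 4 - 1*49 = 4 - 49 = -45)
28390*y(f) = 28390*(-45) = -1277550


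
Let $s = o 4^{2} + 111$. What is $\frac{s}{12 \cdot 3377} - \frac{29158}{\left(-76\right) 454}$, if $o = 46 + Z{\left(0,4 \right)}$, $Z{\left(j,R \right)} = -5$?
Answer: $\frac{37751980}{43695003} \approx 0.86399$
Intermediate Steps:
$o = 41$ ($o = 46 - 5 = 41$)
$s = 767$ ($s = 41 \cdot 4^{2} + 111 = 41 \cdot 16 + 111 = 656 + 111 = 767$)
$\frac{s}{12 \cdot 3377} - \frac{29158}{\left(-76\right) 454} = \frac{767}{12 \cdot 3377} - \frac{29158}{\left(-76\right) 454} = \frac{767}{40524} - \frac{29158}{-34504} = 767 \cdot \frac{1}{40524} - - \frac{14579}{17252} = \frac{767}{40524} + \frac{14579}{17252} = \frac{37751980}{43695003}$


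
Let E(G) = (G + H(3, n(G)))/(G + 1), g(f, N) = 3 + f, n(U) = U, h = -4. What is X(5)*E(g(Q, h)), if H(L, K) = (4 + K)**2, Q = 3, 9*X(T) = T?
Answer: 530/63 ≈ 8.4127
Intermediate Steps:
X(T) = T/9
E(G) = (G + (4 + G)**2)/(1 + G) (E(G) = (G + (4 + G)**2)/(G + 1) = (G + (4 + G)**2)/(1 + G))
X(5)*E(g(Q, h)) = ((1/9)*5)*(((3 + 3) + (4 + (3 + 3))**2)/(1 + (3 + 3))) = 5*((6 + (4 + 6)**2)/(1 + 6))/9 = 5*((6 + 10**2)/7)/9 = 5*((6 + 100)/7)/9 = 5*((1/7)*106)/9 = (5/9)*(106/7) = 530/63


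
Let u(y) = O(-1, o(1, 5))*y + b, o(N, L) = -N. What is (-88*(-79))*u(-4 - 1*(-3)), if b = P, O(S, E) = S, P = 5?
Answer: 41712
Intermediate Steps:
b = 5
u(y) = 5 - y (u(y) = -y + 5 = 5 - y)
(-88*(-79))*u(-4 - 1*(-3)) = (-88*(-79))*(5 - (-4 - 1*(-3))) = 6952*(5 - (-4 + 3)) = 6952*(5 - 1*(-1)) = 6952*(5 + 1) = 6952*6 = 41712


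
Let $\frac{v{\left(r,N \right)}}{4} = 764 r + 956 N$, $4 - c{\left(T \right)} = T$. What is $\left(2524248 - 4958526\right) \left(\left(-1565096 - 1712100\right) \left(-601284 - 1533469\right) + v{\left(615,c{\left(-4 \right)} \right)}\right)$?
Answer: $-17030223256618008360$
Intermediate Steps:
$c{\left(T \right)} = 4 - T$
$v{\left(r,N \right)} = 3056 r + 3824 N$ ($v{\left(r,N \right)} = 4 \left(764 r + 956 N\right) = 3056 r + 3824 N$)
$\left(2524248 - 4958526\right) \left(\left(-1565096 - 1712100\right) \left(-601284 - 1533469\right) + v{\left(615,c{\left(-4 \right)} \right)}\right) = \left(2524248 - 4958526\right) \left(\left(-1565096 - 1712100\right) \left(-601284 - 1533469\right) + \left(3056 \cdot 615 + 3824 \left(4 - -4\right)\right)\right) = - 2434278 \left(\left(-3277196\right) \left(-2134753\right) + \left(1879440 + 3824 \left(4 + 4\right)\right)\right) = - 2434278 \left(6996003992588 + \left(1879440 + 3824 \cdot 8\right)\right) = - 2434278 \left(6996003992588 + \left(1879440 + 30592\right)\right) = - 2434278 \left(6996003992588 + 1910032\right) = \left(-2434278\right) 6996005902620 = -17030223256618008360$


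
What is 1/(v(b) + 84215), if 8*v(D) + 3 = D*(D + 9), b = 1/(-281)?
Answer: 631688/53197365509 ≈ 1.1874e-5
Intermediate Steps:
b = -1/281 ≈ -0.0035587
v(D) = -3/8 + D*(9 + D)/8 (v(D) = -3/8 + (D*(D + 9))/8 = -3/8 + (D*(9 + D))/8 = -3/8 + D*(9 + D)/8)
1/(v(b) + 84215) = 1/((-3/8 + (-1/281)**2/8 + (9/8)*(-1/281)) + 84215) = 1/((-3/8 + (1/8)*(1/78961) - 9/2248) + 84215) = 1/((-3/8 + 1/631688 - 9/2248) + 84215) = 1/(-239411/631688 + 84215) = 1/(53197365509/631688) = 631688/53197365509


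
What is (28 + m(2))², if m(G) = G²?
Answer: 1024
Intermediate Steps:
(28 + m(2))² = (28 + 2²)² = (28 + 4)² = 32² = 1024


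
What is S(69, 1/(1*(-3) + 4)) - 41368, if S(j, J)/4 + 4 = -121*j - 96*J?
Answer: -75164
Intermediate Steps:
S(j, J) = -16 - 484*j - 384*J (S(j, J) = -16 + 4*(-121*j - 96*J) = -16 + (-484*j - 384*J) = -16 - 484*j - 384*J)
S(69, 1/(1*(-3) + 4)) - 41368 = (-16 - 484*69 - 384/(1*(-3) + 4)) - 41368 = (-16 - 33396 - 384/(-3 + 4)) - 41368 = (-16 - 33396 - 384/1) - 41368 = (-16 - 33396 - 384*1) - 41368 = (-16 - 33396 - 384) - 41368 = -33796 - 41368 = -75164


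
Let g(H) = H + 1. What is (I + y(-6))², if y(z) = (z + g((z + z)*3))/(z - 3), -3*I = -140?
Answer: 212521/81 ≈ 2623.7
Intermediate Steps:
I = 140/3 (I = -⅓*(-140) = 140/3 ≈ 46.667)
g(H) = 1 + H
y(z) = (1 + 7*z)/(-3 + z) (y(z) = (z + (1 + (z + z)*3))/(z - 3) = (z + (1 + (2*z)*3))/(-3 + z) = (z + (1 + 6*z))/(-3 + z) = (1 + 7*z)/(-3 + z))
(I + y(-6))² = (140/3 + (1 + 7*(-6))/(-3 - 6))² = (140/3 + (1 - 42)/(-9))² = (140/3 - ⅑*(-41))² = (140/3 + 41/9)² = (461/9)² = 212521/81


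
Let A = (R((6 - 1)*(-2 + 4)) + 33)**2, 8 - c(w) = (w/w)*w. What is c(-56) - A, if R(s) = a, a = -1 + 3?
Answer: -1161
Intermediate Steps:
a = 2
R(s) = 2
c(w) = 8 - w (c(w) = 8 - w/w*w = 8 - w)
A = 1225 (A = (2 + 33)**2 = 35**2 = 1225)
c(-56) - A = (8 - 1*(-56)) - 1*1225 = (8 + 56) - 1225 = 64 - 1225 = -1161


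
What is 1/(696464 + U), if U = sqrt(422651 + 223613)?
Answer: 87058/60632682129 - sqrt(161566)/242530728516 ≈ 1.4342e-6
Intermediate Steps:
U = 2*sqrt(161566) (U = sqrt(646264) = 2*sqrt(161566) ≈ 803.91)
1/(696464 + U) = 1/(696464 + 2*sqrt(161566))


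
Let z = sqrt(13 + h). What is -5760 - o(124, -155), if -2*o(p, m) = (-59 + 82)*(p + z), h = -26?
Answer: -4334 + 23*I*sqrt(13)/2 ≈ -4334.0 + 41.464*I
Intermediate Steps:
z = I*sqrt(13) (z = sqrt(13 - 26) = sqrt(-13) = I*sqrt(13) ≈ 3.6056*I)
o(p, m) = -23*p/2 - 23*I*sqrt(13)/2 (o(p, m) = -(-59 + 82)*(p + I*sqrt(13))/2 = -23*(p + I*sqrt(13))/2 = -(23*p + 23*I*sqrt(13))/2 = -23*p/2 - 23*I*sqrt(13)/2)
-5760 - o(124, -155) = -5760 - (-23/2*124 - 23*I*sqrt(13)/2) = -5760 - (-1426 - 23*I*sqrt(13)/2) = -5760 + (1426 + 23*I*sqrt(13)/2) = -4334 + 23*I*sqrt(13)/2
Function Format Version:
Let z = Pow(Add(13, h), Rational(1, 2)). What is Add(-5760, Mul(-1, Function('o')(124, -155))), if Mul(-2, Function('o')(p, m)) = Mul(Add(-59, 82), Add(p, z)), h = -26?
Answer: Add(-4334, Mul(Rational(23, 2), I, Pow(13, Rational(1, 2)))) ≈ Add(-4334.0, Mul(41.464, I))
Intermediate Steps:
z = Mul(I, Pow(13, Rational(1, 2))) (z = Pow(Add(13, -26), Rational(1, 2)) = Pow(-13, Rational(1, 2)) = Mul(I, Pow(13, Rational(1, 2))) ≈ Mul(3.6056, I))
Function('o')(p, m) = Add(Mul(Rational(-23, 2), p), Mul(Rational(-23, 2), I, Pow(13, Rational(1, 2)))) (Function('o')(p, m) = Mul(Rational(-1, 2), Mul(Add(-59, 82), Add(p, Mul(I, Pow(13, Rational(1, 2)))))) = Mul(Rational(-1, 2), Mul(23, Add(p, Mul(I, Pow(13, Rational(1, 2)))))) = Mul(Rational(-1, 2), Add(Mul(23, p), Mul(23, I, Pow(13, Rational(1, 2))))) = Add(Mul(Rational(-23, 2), p), Mul(Rational(-23, 2), I, Pow(13, Rational(1, 2)))))
Add(-5760, Mul(-1, Function('o')(124, -155))) = Add(-5760, Mul(-1, Add(Mul(Rational(-23, 2), 124), Mul(Rational(-23, 2), I, Pow(13, Rational(1, 2)))))) = Add(-5760, Mul(-1, Add(-1426, Mul(Rational(-23, 2), I, Pow(13, Rational(1, 2)))))) = Add(-5760, Add(1426, Mul(Rational(23, 2), I, Pow(13, Rational(1, 2))))) = Add(-4334, Mul(Rational(23, 2), I, Pow(13, Rational(1, 2))))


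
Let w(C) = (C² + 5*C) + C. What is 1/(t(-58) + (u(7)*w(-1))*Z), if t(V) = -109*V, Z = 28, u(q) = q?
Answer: 1/5342 ≈ 0.00018720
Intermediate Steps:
w(C) = C² + 6*C
1/(t(-58) + (u(7)*w(-1))*Z) = 1/(-109*(-58) + (7*(-(6 - 1)))*28) = 1/(6322 + (7*(-1*5))*28) = 1/(6322 + (7*(-5))*28) = 1/(6322 - 35*28) = 1/(6322 - 980) = 1/5342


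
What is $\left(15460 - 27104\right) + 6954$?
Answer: $-4690$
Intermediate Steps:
$\left(15460 - 27104\right) + 6954 = -11644 + 6954 = -4690$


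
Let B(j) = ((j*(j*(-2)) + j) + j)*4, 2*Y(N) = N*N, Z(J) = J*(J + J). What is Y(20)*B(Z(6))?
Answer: -8179200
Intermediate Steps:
Z(J) = 2*J**2 (Z(J) = J*(2*J) = 2*J**2)
Y(N) = N**2/2 (Y(N) = (N*N)/2 = N**2/2)
B(j) = -8*j**2 + 8*j (B(j) = ((j*(-2*j) + j) + j)*4 = ((-2*j**2 + j) + j)*4 = ((j - 2*j**2) + j)*4 = (-2*j**2 + 2*j)*4 = -8*j**2 + 8*j)
Y(20)*B(Z(6)) = ((1/2)*20**2)*(8*(2*6**2)*(1 - 2*6**2)) = ((1/2)*400)*(8*(2*36)*(1 - 2*36)) = 200*(8*72*(1 - 1*72)) = 200*(8*72*(1 - 72)) = 200*(8*72*(-71)) = 200*(-40896) = -8179200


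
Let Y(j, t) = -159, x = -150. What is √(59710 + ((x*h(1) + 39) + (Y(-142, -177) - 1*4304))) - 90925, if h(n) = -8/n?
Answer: -90925 + √56486 ≈ -90687.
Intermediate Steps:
√(59710 + ((x*h(1) + 39) + (Y(-142, -177) - 1*4304))) - 90925 = √(59710 + ((-(-1200)/1 + 39) + (-159 - 1*4304))) - 90925 = √(59710 + ((-(-1200) + 39) + (-159 - 4304))) - 90925 = √(59710 + ((-150*(-8) + 39) - 4463)) - 90925 = √(59710 + ((1200 + 39) - 4463)) - 90925 = √(59710 + (1239 - 4463)) - 90925 = √(59710 - 3224) - 90925 = √56486 - 90925 = -90925 + √56486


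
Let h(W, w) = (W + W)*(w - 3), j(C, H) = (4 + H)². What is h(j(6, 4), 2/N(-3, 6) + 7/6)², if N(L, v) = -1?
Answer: 2166784/9 ≈ 2.4075e+5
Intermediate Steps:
h(W, w) = 2*W*(-3 + w) (h(W, w) = (2*W)*(-3 + w) = 2*W*(-3 + w))
h(j(6, 4), 2/N(-3, 6) + 7/6)² = (2*(4 + 4)²*(-3 + (2/(-1) + 7/6)))² = (2*8²*(-3 + (2*(-1) + 7*(⅙))))² = (2*64*(-3 + (-2 + 7/6)))² = (2*64*(-3 - ⅚))² = (2*64*(-23/6))² = (-1472/3)² = 2166784/9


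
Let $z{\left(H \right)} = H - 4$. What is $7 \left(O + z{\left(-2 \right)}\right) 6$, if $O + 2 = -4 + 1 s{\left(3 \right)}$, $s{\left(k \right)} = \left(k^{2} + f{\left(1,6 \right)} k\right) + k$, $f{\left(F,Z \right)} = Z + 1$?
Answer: $882$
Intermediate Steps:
$f{\left(F,Z \right)} = 1 + Z$
$s{\left(k \right)} = k^{2} + 8 k$ ($s{\left(k \right)} = \left(k^{2} + \left(1 + 6\right) k\right) + k = \left(k^{2} + 7 k\right) + k = k^{2} + 8 k$)
$z{\left(H \right)} = -4 + H$ ($z{\left(H \right)} = H - 4 = -4 + H$)
$O = 27$ ($O = -2 - \left(4 - 3 \left(8 + 3\right)\right) = -2 - \left(4 - 3 \cdot 11\right) = -2 + \left(-4 + 1 \cdot 33\right) = -2 + \left(-4 + 33\right) = -2 + 29 = 27$)
$7 \left(O + z{\left(-2 \right)}\right) 6 = 7 \left(27 - 6\right) 6 = 7 \cdot 21 \cdot 6 = 7 \cdot 126 = 882$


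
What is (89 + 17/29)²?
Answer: 6749604/841 ≈ 8025.7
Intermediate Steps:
(89 + 17/29)² = (2598/29)² = 6749604/841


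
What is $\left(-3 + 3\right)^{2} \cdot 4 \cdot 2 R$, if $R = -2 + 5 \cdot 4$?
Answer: $0$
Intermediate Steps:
$R = 18$ ($R = -2 + 20 = 18$)
$\left(-3 + 3\right)^{2} \cdot 4 \cdot 2 R = \left(-3 + 3\right)^{2} \cdot 4 \cdot 2 \cdot 18 = 0^{2} \cdot 8 \cdot 18 = 0 \cdot 8 \cdot 18 = 0 \cdot 18 = 0$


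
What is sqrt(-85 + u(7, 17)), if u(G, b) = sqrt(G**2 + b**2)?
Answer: sqrt(-85 + 13*sqrt(2)) ≈ 8.1618*I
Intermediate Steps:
sqrt(-85 + u(7, 17)) = sqrt(-85 + sqrt(7**2 + 17**2)) = sqrt(-85 + sqrt(49 + 289)) = sqrt(-85 + sqrt(338)) = sqrt(-85 + 13*sqrt(2))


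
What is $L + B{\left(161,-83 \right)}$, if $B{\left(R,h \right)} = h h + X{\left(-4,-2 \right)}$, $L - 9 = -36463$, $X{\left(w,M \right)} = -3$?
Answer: $-29568$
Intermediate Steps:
$L = -36454$ ($L = 9 - 36463 = -36454$)
$B{\left(R,h \right)} = -3 + h^{2}$ ($B{\left(R,h \right)} = h h - 3 = h^{2} - 3 = -3 + h^{2}$)
$L + B{\left(161,-83 \right)} = -36454 - \left(3 - \left(-83\right)^{2}\right) = -36454 + \left(-3 + 6889\right) = -36454 + 6886 = -29568$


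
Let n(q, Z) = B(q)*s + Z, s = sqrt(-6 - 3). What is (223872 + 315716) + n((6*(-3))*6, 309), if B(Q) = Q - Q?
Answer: 539897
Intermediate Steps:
s = 3*I (s = sqrt(-9) = 3*I ≈ 3.0*I)
B(Q) = 0
n(q, Z) = Z (n(q, Z) = 0*(3*I) + Z = 0 + Z = Z)
(223872 + 315716) + n((6*(-3))*6, 309) = (223872 + 315716) + 309 = 539588 + 309 = 539897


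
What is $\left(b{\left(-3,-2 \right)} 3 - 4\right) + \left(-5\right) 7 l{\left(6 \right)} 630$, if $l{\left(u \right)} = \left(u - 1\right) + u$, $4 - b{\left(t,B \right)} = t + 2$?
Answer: $-242539$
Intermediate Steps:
$b{\left(t,B \right)} = 2 - t$ ($b{\left(t,B \right)} = 4 - \left(t + 2\right) = 4 - \left(2 + t\right) = 2 - t$)
$l{\left(u \right)} = -1 + 2 u$ ($l{\left(u \right)} = \left(-1 + u\right) + u = -1 + 2 u$)
$\left(b{\left(-3,-2 \right)} 3 - 4\right) + \left(-5\right) 7 l{\left(6 \right)} 630 = \left(\left(2 - -3\right) 3 - 4\right) + \left(-5\right) 7 \left(-1 + 2 \cdot 6\right) 630 = \left(\left(2 + 3\right) 3 - 4\right) + - 35 \left(-1 + 12\right) 630 = \left(5 \cdot 3 - 4\right) + \left(-35\right) 11 \cdot 630 = \left(15 - 4\right) - 242550 = 11 - 242550 = -242539$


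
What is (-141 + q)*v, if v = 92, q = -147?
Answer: -26496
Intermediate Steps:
(-141 + q)*v = (-141 - 147)*92 = -288*92 = -26496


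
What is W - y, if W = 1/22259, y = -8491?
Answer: 189001170/22259 ≈ 8491.0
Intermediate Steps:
W = 1/22259 ≈ 4.4926e-5
W - y = 1/22259 - 1*(-8491) = 1/22259 + 8491 = 189001170/22259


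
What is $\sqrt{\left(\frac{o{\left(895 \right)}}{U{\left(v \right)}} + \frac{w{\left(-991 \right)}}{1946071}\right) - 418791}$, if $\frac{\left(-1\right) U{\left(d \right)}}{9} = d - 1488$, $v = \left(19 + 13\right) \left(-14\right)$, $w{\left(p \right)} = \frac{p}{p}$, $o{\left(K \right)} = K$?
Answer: $\frac{i \sqrt{27635193568791703004945}}{256881372} \approx 647.14 i$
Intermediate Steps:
$w{\left(p \right)} = 1$
$v = -448$ ($v = 32 \left(-14\right) = -448$)
$U{\left(d \right)} = 13392 - 9 d$ ($U{\left(d \right)} = - 9 \left(d - 1488\right) = - 9 \left(-1488 + d\right) = 13392 - 9 d$)
$\sqrt{\left(\frac{o{\left(895 \right)}}{U{\left(v \right)}} + \frac{w{\left(-991 \right)}}{1946071}\right) - 418791} = \sqrt{\left(\frac{895}{13392 - -4032} + 1 \cdot \frac{1}{1946071}\right) - 418791} = \sqrt{\left(\frac{895}{13392 + 4032} + 1 \cdot \frac{1}{1946071}\right) - 418791} = \sqrt{\left(\frac{895}{17424} + \frac{1}{1946071}\right) - 418791} = \sqrt{\frac{1741750969}{33908341104} - 418791} = \sqrt{- \frac{14200506337534295}{33908341104}} = \frac{i \sqrt{27635193568791703004945}}{256881372}$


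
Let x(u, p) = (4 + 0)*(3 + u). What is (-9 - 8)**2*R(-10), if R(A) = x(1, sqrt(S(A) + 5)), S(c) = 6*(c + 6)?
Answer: 4624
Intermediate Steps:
S(c) = 36 + 6*c (S(c) = 6*(6 + c) = 36 + 6*c)
x(u, p) = 12 + 4*u (x(u, p) = 4*(3 + u) = 12 + 4*u)
R(A) = 16 (R(A) = 12 + 4*1 = 12 + 4 = 16)
(-9 - 8)**2*R(-10) = (-9 - 8)**2*16 = (-17)**2*16 = 289*16 = 4624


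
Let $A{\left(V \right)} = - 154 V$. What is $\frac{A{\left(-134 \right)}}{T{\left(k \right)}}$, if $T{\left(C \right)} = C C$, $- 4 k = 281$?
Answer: $\frac{330176}{78961} \approx 4.1815$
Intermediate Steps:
$k = - \frac{281}{4}$ ($k = \left(- \frac{1}{4}\right) 281 = - \frac{281}{4} \approx -70.25$)
$T{\left(C \right)} = C^{2}$
$\frac{A{\left(-134 \right)}}{T{\left(k \right)}} = \frac{\left(-154\right) \left(-134\right)}{\left(- \frac{281}{4}\right)^{2}} = \frac{20636}{\frac{78961}{16}} = 20636 \cdot \frac{16}{78961} = \frac{330176}{78961}$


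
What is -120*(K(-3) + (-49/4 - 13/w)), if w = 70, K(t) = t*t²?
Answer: 33126/7 ≈ 4732.3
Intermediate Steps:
K(t) = t³
-120*(K(-3) + (-49/4 - 13/w)) = -120*((-3)³ + (-49/4 - 13/70)) = -120*(-27 + (-49*¼ - 13*1/70)) = -120*(-27 + (-49/4 - 13/70)) = -120*(-27 - 1741/140) = -120*(-5521/140) = 33126/7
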